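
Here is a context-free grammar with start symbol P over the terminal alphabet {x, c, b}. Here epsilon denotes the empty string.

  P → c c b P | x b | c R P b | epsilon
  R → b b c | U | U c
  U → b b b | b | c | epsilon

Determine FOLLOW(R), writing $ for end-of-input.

FIRST(P) = {epsilon, c, x}
FIRST(U) = {epsilon, b, c}
FIRST(R) = {epsilon, b, c}  (via U, U c)
FOLLOW(P) includes $ since P is the start symbol.
FOLLOW(P): in P→c c b P, the suffix after P is empty (adds nothing new); in P→c R P b, P is followed by b with FIRST {b}. Thus FOLLOW(P) = {$, b}.
FOLLOW(R): in P→c R P b, R is followed by P b with FIRST {b, c, x}. Thus FOLLOW(R) = {b, c, x}.
FOLLOW(U): in R→U, the suffix after U is empty, so FOLLOW(U) ⊇ FOLLOW(R) = {b, c, x}; in R→U c, U is followed by c with FIRST {c}. Thus FOLLOW(U) = {b, c, x}.

{b, c, x}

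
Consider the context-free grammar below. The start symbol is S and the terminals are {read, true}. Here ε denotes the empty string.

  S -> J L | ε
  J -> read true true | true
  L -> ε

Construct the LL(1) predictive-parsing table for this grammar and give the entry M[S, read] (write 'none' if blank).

FIRST(J): from J->read true true we get {read}; from J->true we get {true}. So FIRST(J) = {read, true}.
FIRST(L): from L->ε we get {ε}. So FIRST(L) = {ε}.
FIRST(S): from S->J L we get {read, true}; from S->ε we get {ε}. So FIRST(S) = {ε, read, true}.
FOLLOW(S) includes $ since S is the start symbol.
FOLLOW(S): S appears on no right-hand side. Thus FOLLOW(S) = {$}.
For S -> J L: FIRST(J L) = {read, true}, so it goes in M[S, t] for t ∈ {read, true}.
For S -> ε: FIRST(ε) = {ε}, so it goes in M[S, t] for t ∈ {}; since ε ∈ FIRST, also for every t ∈ FOLLOW(S) = {$}.

S -> J L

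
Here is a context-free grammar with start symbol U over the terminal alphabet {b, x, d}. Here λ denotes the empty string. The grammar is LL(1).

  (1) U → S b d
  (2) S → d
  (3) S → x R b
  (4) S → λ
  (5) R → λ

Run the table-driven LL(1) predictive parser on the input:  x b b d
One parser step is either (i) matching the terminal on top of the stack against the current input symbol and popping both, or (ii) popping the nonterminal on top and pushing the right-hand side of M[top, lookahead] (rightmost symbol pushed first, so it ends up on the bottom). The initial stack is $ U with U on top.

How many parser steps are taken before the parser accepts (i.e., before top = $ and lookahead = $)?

7

     Stack        Input      Action
  1  $ U          x b b d $  expand U → S b d
  2  $ d b S      x b b d $  expand S → x R b
  3  $ d b b R x  x b b d $  match x
  4  $ d b b R    b b d $    expand R → λ
  5  $ d b b      b b d $    match b
  6  $ d b        b d $      match b
  7  $ d          d $        match d
Accept reached after 7 steps.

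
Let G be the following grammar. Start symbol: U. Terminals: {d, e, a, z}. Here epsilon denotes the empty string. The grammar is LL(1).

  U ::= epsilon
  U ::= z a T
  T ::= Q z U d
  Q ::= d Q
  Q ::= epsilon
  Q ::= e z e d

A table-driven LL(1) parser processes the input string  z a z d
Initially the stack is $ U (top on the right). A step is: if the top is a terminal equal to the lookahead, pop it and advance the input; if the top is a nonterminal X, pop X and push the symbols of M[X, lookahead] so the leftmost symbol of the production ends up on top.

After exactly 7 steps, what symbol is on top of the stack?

d

step 1: stack=$ U  input=z a z d $  — expand U ::= z a T
step 2: stack=$ T a z  input=z a z d $  — match z
step 3: stack=$ T a  input=a z d $  — match a
step 4: stack=$ T  input=z d $  — expand T ::= Q z U d
step 5: stack=$ d U z Q  input=z d $  — expand Q ::= epsilon
step 6: stack=$ d U z  input=z d $  — match z
step 7: stack=$ d U  input=d $  — expand U ::= epsilon
Stack after step 7: $ d (top = d).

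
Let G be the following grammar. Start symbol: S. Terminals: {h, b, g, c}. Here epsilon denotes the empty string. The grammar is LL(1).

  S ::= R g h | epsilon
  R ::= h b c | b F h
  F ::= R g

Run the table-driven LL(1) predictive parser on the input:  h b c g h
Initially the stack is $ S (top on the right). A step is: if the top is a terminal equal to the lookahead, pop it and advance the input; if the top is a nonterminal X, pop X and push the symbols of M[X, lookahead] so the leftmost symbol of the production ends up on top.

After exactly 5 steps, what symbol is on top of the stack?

step 1: stack=$ S  input=h b c g h $  — expand S ::= R g h
step 2: stack=$ h g R  input=h b c g h $  — expand R ::= h b c
step 3: stack=$ h g c b h  input=h b c g h $  — match h
step 4: stack=$ h g c b  input=b c g h $  — match b
step 5: stack=$ h g c  input=c g h $  — match c
Stack after step 5: $ h g (top = g).

g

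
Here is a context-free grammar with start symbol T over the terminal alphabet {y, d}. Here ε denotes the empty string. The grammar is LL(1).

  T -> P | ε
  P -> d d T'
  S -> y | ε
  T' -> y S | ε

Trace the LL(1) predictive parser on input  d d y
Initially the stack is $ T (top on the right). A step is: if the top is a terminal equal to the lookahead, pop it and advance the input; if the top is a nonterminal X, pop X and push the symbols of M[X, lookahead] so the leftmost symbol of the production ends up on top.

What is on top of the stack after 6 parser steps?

     Stack     Input    Action
  1  $ T       d d y $  expand T -> P
  2  $ P       d d y $  expand P -> d d T'
  3  $ T' d d  d d y $  match d
  4  $ T' d    d y $    match d
  5  $ T'      y $      expand T' -> y S
  6  $ S y     y $      match y
Stack after step 6: $ S (top = S).

S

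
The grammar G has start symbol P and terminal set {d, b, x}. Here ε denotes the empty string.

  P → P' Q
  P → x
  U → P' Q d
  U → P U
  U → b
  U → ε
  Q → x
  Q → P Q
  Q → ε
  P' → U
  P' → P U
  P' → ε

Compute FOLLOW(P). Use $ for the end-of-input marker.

FIRST(P): from P→P' Q we get {ε, b, d, x}; from P→x we get {x}. So FIRST(P) = {ε, b, d, x}.
FIRST(Q): from Q→x we get {x}; from Q→P Q we get {ε, b, d, x}; from Q→ε we get {ε}. So FIRST(Q) = {ε, b, d, x}.
FIRST(U): from U→P' Q d we get {b, d, x}; from U→P U we get {ε, b, d, x}; from U→b we get {b}; from U→ε we get {ε}. So FIRST(U) = {ε, b, d, x}.
FIRST(P'): from P'→U we get {ε, b, d, x}; from P'→P U we get {ε, b, d, x}; from P'→ε we get {ε}. So FIRST(P') = {ε, b, d, x}.
FOLLOW(P) includes $ since P is the start symbol.
FOLLOW(P): in U→P U, P is followed by U with FIRST {ε, b, d, x}; in U→P U, the suffix after P is nullable, so FOLLOW(P) ⊇ FOLLOW(U) = {$, b, d, x}; in Q→P Q, P is followed by Q with FIRST {ε, b, d, x}; in Q→P Q, the suffix after P is nullable, so FOLLOW(P) ⊇ FOLLOW(Q) = {$, b, d, x}; in P'→P U, P is followed by U with FIRST {ε, b, d, x}; in P'→P U, the suffix after P is nullable, so FOLLOW(P) ⊇ FOLLOW(P') = {$, b, d, x}. Thus FOLLOW(P) = {$, b, d, x}.
FOLLOW(Q): in P→P' Q, the suffix after Q is empty, so FOLLOW(Q) ⊇ FOLLOW(P) = {$, b, d, x}; in U→P' Q d, Q is followed by d with FIRST {d}; in Q→P Q, the suffix after Q is empty (adds nothing new). Thus FOLLOW(Q) = {$, b, d, x}.
FOLLOW(P'): in P→P' Q, P' is followed by Q with FIRST {ε, b, d, x}; in P→P' Q, the suffix after P' is nullable, so FOLLOW(P') ⊇ FOLLOW(P) = {$, b, d, x}; in U→P' Q d, P' is followed by Q d with FIRST {b, d, x}. Thus FOLLOW(P') = {$, b, d, x}.
FOLLOW(U): in U→P U, the suffix after U is empty (adds nothing new); in P'→U, the suffix after U is empty, so FOLLOW(U) ⊇ FOLLOW(P') = {$, b, d, x}; in P'→P U, the suffix after U is empty, so FOLLOW(U) ⊇ FOLLOW(P') = {$, b, d, x}. Thus FOLLOW(U) = {$, b, d, x}.

{$, b, d, x}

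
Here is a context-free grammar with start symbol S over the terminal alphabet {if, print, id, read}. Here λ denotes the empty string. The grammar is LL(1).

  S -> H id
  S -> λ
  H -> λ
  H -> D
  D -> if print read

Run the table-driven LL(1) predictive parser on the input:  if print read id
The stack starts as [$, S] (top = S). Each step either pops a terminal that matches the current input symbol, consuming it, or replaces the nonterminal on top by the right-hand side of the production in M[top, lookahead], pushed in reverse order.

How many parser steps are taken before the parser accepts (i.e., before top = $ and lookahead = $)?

step 1: stack=$ S  input=if print read id $  — expand S -> H id
step 2: stack=$ id H  input=if print read id $  — expand H -> D
step 3: stack=$ id D  input=if print read id $  — expand D -> if print read
step 4: stack=$ id read print if  input=if print read id $  — match if
step 5: stack=$ id read print  input=print read id $  — match print
step 6: stack=$ id read  input=read id $  — match read
step 7: stack=$ id  input=id $  — match id
Accept reached after 7 steps.

7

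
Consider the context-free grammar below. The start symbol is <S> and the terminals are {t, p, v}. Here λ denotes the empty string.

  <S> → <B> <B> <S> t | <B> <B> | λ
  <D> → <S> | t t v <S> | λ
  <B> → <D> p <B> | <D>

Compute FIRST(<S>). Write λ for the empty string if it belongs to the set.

{λ, p, t}

FIRST(<S>) = {λ, p, t}  (via <B> <B> <S> t, <B> <B>)
FIRST(<D>) = {λ, p, t}  (via <S>)
FIRST(<B>) = {λ, p, t}  (via <D> p <B>, <D>)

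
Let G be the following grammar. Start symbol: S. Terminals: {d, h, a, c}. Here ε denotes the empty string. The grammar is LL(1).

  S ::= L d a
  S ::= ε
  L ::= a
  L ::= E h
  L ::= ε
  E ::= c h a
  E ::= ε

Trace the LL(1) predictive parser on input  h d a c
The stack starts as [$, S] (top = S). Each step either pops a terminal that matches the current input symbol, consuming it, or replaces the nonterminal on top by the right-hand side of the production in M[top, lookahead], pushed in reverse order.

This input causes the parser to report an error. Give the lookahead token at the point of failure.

step 1: stack=$ S  input=h d a c $  — expand S ::= L d a
step 2: stack=$ a d L  input=h d a c $  — expand L ::= E h
step 3: stack=$ a d h E  input=h d a c $  — expand E ::= ε
step 4: stack=$ a d h  input=h d a c $  — match h
step 5: stack=$ a d  input=d a c $  — match d
step 6: stack=$ a  input=a c $  — match a
step 7: stack=$  input=c $  — error: stack empty but input remains

c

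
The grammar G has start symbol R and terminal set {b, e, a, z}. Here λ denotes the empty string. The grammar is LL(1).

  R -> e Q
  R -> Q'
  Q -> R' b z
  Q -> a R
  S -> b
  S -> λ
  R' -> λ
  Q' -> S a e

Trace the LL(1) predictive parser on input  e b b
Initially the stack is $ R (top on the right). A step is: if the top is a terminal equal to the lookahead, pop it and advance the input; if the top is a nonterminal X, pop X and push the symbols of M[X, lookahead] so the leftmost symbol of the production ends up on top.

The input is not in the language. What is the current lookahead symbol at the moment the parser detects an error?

b

     Stack     Input    Action
  1  $ R       e b b $  expand R -> e Q
  2  $ Q e     e b b $  match e
  3  $ Q       b b $    expand Q -> R' b z
  4  $ z b R'  b b $    expand R' -> λ
  5  $ z b     b b $    match b
  6  $ z       b $      error: top is terminal z but lookahead is b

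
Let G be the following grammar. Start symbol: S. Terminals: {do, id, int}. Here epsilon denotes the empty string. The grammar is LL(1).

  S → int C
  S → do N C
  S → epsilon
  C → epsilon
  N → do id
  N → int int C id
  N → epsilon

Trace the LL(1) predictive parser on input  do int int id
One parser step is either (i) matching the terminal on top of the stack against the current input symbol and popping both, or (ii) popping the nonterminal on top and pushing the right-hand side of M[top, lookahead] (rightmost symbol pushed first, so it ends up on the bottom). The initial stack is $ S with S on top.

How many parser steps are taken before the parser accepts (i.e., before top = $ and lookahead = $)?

step 1: stack=$ S  input=do int int id $  — expand S → do N C
step 2: stack=$ C N do  input=do int int id $  — match do
step 3: stack=$ C N  input=int int id $  — expand N → int int C id
step 4: stack=$ C id C int int  input=int int id $  — match int
step 5: stack=$ C id C int  input=int id $  — match int
step 6: stack=$ C id C  input=id $  — expand C → epsilon
step 7: stack=$ C id  input=id $  — match id
step 8: stack=$ C  input=$  — expand C → epsilon
Accept reached after 8 steps.

8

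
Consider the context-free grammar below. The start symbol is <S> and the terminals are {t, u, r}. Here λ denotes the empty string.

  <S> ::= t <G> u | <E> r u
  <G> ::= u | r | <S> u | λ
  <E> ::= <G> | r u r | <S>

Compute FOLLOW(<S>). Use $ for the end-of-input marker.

{$, r, u}

FIRST(<S>): from <S>::=t <G> u we get {t}; from <S>::=<E> r u we get {r, t, u}. So FIRST(<S>) = {r, t, u}.
FIRST(<G>): from <G>::=u we get {u}; from <G>::=r we get {r}; from <G>::=<S> u we get {r, t, u}; from <G>::=λ we get {λ}. So FIRST(<G>) = {λ, r, t, u}.
FIRST(<E>): from <E>::=<G> we get {λ, r, t, u}; from <E>::=r u r we get {r}; from <E>::=<S> we get {r, t, u}. So FIRST(<E>) = {λ, r, t, u}.
FOLLOW(<S>) includes $ since <S> is the start symbol.
FOLLOW(<E>): in <S>::=<E> r u, <E> is followed by r u with FIRST {r}. Thus FOLLOW(<E>) = {r}.
FOLLOW(<S>): in <G>::=<S> u, <S> is followed by u with FIRST {u}; in <E>::=<S>, the suffix after <S> is empty, so FOLLOW(<S>) ⊇ FOLLOW(<E>) = {r}. Thus FOLLOW(<S>) = {$, r, u}.
FOLLOW(<G>): in <S>::=t <G> u, <G> is followed by u with FIRST {u}; in <E>::=<G>, the suffix after <G> is empty, so FOLLOW(<G>) ⊇ FOLLOW(<E>) = {r}. Thus FOLLOW(<G>) = {r, u}.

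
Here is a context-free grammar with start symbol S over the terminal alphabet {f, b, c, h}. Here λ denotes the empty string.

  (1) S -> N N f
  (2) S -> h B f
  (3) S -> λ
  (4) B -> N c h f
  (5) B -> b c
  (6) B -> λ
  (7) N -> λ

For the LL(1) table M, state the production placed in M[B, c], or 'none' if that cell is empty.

FIRST(N) = {λ}
FIRST(S) = {λ, f, h}  (via N N f)
FIRST(B) = {λ, b, c}  (via N c h f)
FOLLOW(S) includes $ since S is the start symbol.
FOLLOW(B): in S->h B f, B is followed by f with FIRST {f}. Thus FOLLOW(B) = {f}.
For B -> N c h f: FIRST(N c h f) = {c}, so it goes in M[B, t] for t ∈ {c}.
For B -> b c: FIRST(b c) = {b}, so it goes in M[B, t] for t ∈ {b}.
For B -> λ: FIRST(λ) = {λ}, so it goes in M[B, t] for t ∈ {}; since λ ∈ FIRST, also for every t ∈ FOLLOW(B) = {f}.

B -> N c h f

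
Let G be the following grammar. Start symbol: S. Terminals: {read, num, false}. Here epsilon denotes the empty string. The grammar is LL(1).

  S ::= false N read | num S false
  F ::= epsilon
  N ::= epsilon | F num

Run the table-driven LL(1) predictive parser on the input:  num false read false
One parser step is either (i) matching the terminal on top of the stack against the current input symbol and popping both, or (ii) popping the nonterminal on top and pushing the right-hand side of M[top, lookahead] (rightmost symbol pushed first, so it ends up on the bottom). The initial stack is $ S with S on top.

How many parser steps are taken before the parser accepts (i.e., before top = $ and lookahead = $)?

step 1: stack=$ S  input=num false read false $  — expand S ::= num S false
step 2: stack=$ false S num  input=num false read false $  — match num
step 3: stack=$ false S  input=false read false $  — expand S ::= false N read
step 4: stack=$ false read N false  input=false read false $  — match false
step 5: stack=$ false read N  input=read false $  — expand N ::= epsilon
step 6: stack=$ false read  input=read false $  — match read
step 7: stack=$ false  input=false $  — match false
Accept reached after 7 steps.

7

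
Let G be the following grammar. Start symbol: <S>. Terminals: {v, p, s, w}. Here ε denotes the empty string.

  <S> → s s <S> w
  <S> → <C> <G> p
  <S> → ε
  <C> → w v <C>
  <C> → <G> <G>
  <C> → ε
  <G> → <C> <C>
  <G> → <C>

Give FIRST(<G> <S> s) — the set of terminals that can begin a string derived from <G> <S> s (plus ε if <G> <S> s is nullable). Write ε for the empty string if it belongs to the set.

{p, s, w}

FIRST(<S>) = {ε, p, s, w}  (via <C> <G> p)
FIRST(<C>) = {ε, w}  (via <G> <G>)
FIRST(<G>) = {ε, w}  (via <C> <C>, <C>)
FIRST(<G> <S> s): take FIRST of each symbol in turn, carrying on past any symbol whose FIRST contains ε; result {p, s, w}.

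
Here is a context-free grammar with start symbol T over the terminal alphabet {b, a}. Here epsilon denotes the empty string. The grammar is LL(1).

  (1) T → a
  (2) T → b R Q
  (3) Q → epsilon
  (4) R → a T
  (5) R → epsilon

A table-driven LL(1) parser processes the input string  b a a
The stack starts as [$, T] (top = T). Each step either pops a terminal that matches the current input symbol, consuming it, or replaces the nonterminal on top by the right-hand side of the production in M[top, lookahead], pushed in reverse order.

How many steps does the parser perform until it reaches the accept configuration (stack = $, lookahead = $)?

step 1: stack=$ T  input=b a a $  — expand T → b R Q
step 2: stack=$ Q R b  input=b a a $  — match b
step 3: stack=$ Q R  input=a a $  — expand R → a T
step 4: stack=$ Q T a  input=a a $  — match a
step 5: stack=$ Q T  input=a $  — expand T → a
step 6: stack=$ Q a  input=a $  — match a
step 7: stack=$ Q  input=$  — expand Q → epsilon
Accept reached after 7 steps.

7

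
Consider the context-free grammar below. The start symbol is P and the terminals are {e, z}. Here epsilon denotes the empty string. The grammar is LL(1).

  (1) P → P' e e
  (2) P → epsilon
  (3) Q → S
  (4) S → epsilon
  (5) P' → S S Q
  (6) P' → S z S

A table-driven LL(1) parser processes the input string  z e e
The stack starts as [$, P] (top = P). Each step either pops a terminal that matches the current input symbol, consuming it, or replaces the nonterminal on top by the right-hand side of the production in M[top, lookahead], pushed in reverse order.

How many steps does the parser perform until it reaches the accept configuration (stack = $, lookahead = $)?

     Stack        Input    Action
  1  $ P          z e e $  expand P → P' e e
  2  $ e e P'     z e e $  expand P' → S z S
  3  $ e e S z S  z e e $  expand S → epsilon
  4  $ e e S z    z e e $  match z
  5  $ e e S      e e $    expand S → epsilon
  6  $ e e        e e $    match e
  7  $ e          e $      match e
Accept reached after 7 steps.

7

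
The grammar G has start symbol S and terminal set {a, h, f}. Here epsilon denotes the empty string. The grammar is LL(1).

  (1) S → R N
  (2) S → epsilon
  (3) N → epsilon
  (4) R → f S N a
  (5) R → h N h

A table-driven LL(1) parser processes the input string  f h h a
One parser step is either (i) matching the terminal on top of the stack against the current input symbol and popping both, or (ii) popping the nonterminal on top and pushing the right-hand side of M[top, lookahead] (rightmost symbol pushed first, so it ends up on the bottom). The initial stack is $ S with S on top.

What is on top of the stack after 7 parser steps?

h

     Stack            Input      Action
  1  $ S              f h h a $  expand S → R N
  2  $ N R            f h h a $  expand R → f S N a
  3  $ N a N S f      f h h a $  match f
  4  $ N a N S        h h a $    expand S → R N
  5  $ N a N N R      h h a $    expand R → h N h
  6  $ N a N N h N h  h h a $    match h
  7  $ N a N N h N    h a $      expand N → epsilon
Stack after step 7: $ N a N N h (top = h).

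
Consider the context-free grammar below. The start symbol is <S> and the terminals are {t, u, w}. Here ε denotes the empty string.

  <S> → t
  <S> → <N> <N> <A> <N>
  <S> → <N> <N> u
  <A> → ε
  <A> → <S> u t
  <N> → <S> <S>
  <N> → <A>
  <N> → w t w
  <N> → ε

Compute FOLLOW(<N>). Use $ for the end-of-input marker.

FIRST(<S>) = {ε, t, u, w}  (via <N> <N> <A> <N>, <N> <N> u)
FIRST(<A>) = {ε, t, u, w}  (via <S> u t)
FIRST(<N>) = {ε, t, u, w}  (via <S> <S>, <A>)
FOLLOW(<S>) includes $ since <S> is the start symbol.
FOLLOW(<S>): in <A>→<S> u t, <S> is followed by u t with FIRST {u}; in <N>→<S> <S> (occurrence 1), <S> is followed by <S> with FIRST {ε, t, u, w}; in <N>→<S> <S> (occurrence 1), the suffix after <S> is nullable, so FOLLOW(<S>) ⊇ FOLLOW(<N>) = {$, t, u, w}; in <N>→<S> <S> (occurrence 2), the suffix after <S> is empty, so FOLLOW(<S>) ⊇ FOLLOW(<N>) = {$, t, u, w}. Thus FOLLOW(<S>) = {$, t, u, w}.
FOLLOW(<N>): in <S>→<N> <N> <A> <N> (occurrence 1), <N> is followed by <N> <A> <N> with FIRST {ε, t, u, w}; in <S>→<N> <N> <A> <N> (occurrence 1), the suffix after <N> is nullable, so FOLLOW(<N>) ⊇ FOLLOW(<S>) = {$, t, u, w}; in <S>→<N> <N> <A> <N> (occurrence 2), <N> is followed by <A> <N> with FIRST {ε, t, u, w}; in <S>→<N> <N> <A> <N> (occurrence 2), the suffix after <N> is nullable, so FOLLOW(<N>) ⊇ FOLLOW(<S>) = {$, t, u, w}; in <S>→<N> <N> <A> <N> (occurrence 3), the suffix after <N> is empty, so FOLLOW(<N>) ⊇ FOLLOW(<S>) = {$, t, u, w}; in <S>→<N> <N> u (occurrence 1), <N> is followed by <N> u with FIRST {t, u, w}; in <S>→<N> <N> u (occurrence 2), <N> is followed by u with FIRST {u}. Thus FOLLOW(<N>) = {$, t, u, w}.
FOLLOW(<A>): in <S>→<N> <N> <A> <N>, <A> is followed by <N> with FIRST {ε, t, u, w}; in <S>→<N> <N> <A> <N>, the suffix after <A> is nullable, so FOLLOW(<A>) ⊇ FOLLOW(<S>) = {$, t, u, w}; in <N>→<A>, the suffix after <A> is empty, so FOLLOW(<A>) ⊇ FOLLOW(<N>) = {$, t, u, w}. Thus FOLLOW(<A>) = {$, t, u, w}.

{$, t, u, w}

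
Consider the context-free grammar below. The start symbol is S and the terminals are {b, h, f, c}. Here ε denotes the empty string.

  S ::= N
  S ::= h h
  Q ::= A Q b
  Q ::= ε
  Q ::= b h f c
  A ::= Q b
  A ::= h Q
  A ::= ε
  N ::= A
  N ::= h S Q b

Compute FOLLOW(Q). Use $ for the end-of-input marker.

FIRST(S): from S::=N we get {ε, b, h}; from S::=h h we get {h}. So FIRST(S) = {ε, b, h}.
FIRST(Q): from Q::=A Q b we get {b, h}; from Q::=ε we get {ε}; from Q::=b h f c we get {b}. So FIRST(Q) = {ε, b, h}.
FIRST(A): from A::=Q b we get {b, h}; from A::=h Q we get {h}; from A::=ε we get {ε}. So FIRST(A) = {ε, b, h}.
FIRST(N): from N::=A we get {ε, b, h}; from N::=h S Q b we get {h}. So FIRST(N) = {ε, b, h}.
FOLLOW(S) includes $ since S is the start symbol.
FOLLOW(S): in N::=h S Q b, S is followed by Q b with FIRST {b, h}. Thus FOLLOW(S) = {$, b, h}.
FOLLOW(N): in S::=N, the suffix after N is empty, so FOLLOW(N) ⊇ FOLLOW(S) = {$, b, h}. Thus FOLLOW(N) = {$, b, h}.
FOLLOW(A): in Q::=A Q b, A is followed by Q b with FIRST {b, h}; in N::=A, the suffix after A is empty, so FOLLOW(A) ⊇ FOLLOW(N) = {$, b, h}. Thus FOLLOW(A) = {$, b, h}.
FOLLOW(Q): in Q::=A Q b, Q is followed by b with FIRST {b}; in A::=Q b, Q is followed by b with FIRST {b}; in A::=h Q, the suffix after Q is empty, so FOLLOW(Q) ⊇ FOLLOW(A) = {$, b, h}; in N::=h S Q b, Q is followed by b with FIRST {b}. Thus FOLLOW(Q) = {$, b, h}.

{$, b, h}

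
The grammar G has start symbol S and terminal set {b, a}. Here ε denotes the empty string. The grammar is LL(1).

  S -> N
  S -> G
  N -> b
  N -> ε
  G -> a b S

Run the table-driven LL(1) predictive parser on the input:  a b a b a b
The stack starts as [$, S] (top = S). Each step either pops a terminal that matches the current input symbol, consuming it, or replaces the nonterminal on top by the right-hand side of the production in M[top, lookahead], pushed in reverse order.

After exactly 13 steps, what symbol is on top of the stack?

step 1: stack=$ S  input=a b a b a b $  — expand S -> G
step 2: stack=$ G  input=a b a b a b $  — expand G -> a b S
step 3: stack=$ S b a  input=a b a b a b $  — match a
step 4: stack=$ S b  input=b a b a b $  — match b
step 5: stack=$ S  input=a b a b $  — expand S -> G
step 6: stack=$ G  input=a b a b $  — expand G -> a b S
step 7: stack=$ S b a  input=a b a b $  — match a
step 8: stack=$ S b  input=b a b $  — match b
step 9: stack=$ S  input=a b $  — expand S -> G
step 10: stack=$ G  input=a b $  — expand G -> a b S
step 11: stack=$ S b a  input=a b $  — match a
step 12: stack=$ S b  input=b $  — match b
step 13: stack=$ S  input=$  — expand S -> N
Stack after step 13: $ N (top = N).

N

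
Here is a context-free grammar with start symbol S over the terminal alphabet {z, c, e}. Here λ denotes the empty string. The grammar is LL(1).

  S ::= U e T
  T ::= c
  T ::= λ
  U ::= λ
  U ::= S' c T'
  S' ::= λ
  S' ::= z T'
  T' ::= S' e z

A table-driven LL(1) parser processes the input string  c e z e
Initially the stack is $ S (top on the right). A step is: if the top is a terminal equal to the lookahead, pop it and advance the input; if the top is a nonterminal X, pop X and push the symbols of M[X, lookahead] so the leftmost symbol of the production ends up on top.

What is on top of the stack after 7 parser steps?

     Stack          Input      Action
  1  $ S            c e z e $  expand S ::= U e T
  2  $ T e U        c e z e $  expand U ::= S' c T'
  3  $ T e T' c S'  c e z e $  expand S' ::= λ
  4  $ T e T' c     c e z e $  match c
  5  $ T e T'       e z e $    expand T' ::= S' e z
  6  $ T e z e S'   e z e $    expand S' ::= λ
  7  $ T e z e      e z e $    match e
Stack after step 7: $ T e z (top = z).

z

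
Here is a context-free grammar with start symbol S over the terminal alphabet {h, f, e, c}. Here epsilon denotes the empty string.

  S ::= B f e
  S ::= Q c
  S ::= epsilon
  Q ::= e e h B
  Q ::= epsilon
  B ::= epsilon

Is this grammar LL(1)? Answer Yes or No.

FIRST(S) = {epsilon, c, e, f}
FIRST(Q) = {epsilon, e}
FIRST(B) = {epsilon}
FOLLOW(S) = {$}
FOLLOW(Q) = {c}
FOLLOW(B) = {c, f}
Each cell of M receives at most one production.

Yes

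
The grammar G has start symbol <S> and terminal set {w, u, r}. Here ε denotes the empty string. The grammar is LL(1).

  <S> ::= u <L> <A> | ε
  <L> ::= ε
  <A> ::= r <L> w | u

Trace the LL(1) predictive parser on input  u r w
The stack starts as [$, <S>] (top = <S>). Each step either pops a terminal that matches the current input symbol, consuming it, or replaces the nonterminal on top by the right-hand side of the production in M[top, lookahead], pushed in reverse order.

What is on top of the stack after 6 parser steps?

w

step 1: stack=$ <S>  input=u r w $  — expand <S> ::= u <L> <A>
step 2: stack=$ <A> <L> u  input=u r w $  — match u
step 3: stack=$ <A> <L>  input=r w $  — expand <L> ::= ε
step 4: stack=$ <A>  input=r w $  — expand <A> ::= r <L> w
step 5: stack=$ w <L> r  input=r w $  — match r
step 6: stack=$ w <L>  input=w $  — expand <L> ::= ε
Stack after step 6: $ w (top = w).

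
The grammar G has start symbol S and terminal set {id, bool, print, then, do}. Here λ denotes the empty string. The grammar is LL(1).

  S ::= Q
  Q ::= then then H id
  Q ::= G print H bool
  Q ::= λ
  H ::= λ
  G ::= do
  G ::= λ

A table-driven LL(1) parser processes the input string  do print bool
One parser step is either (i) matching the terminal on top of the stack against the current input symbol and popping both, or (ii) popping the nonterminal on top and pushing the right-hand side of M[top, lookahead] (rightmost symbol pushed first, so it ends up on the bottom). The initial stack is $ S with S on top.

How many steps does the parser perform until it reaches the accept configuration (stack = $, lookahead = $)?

7

step 1: stack=$ S  input=do print bool $  — expand S ::= Q
step 2: stack=$ Q  input=do print bool $  — expand Q ::= G print H bool
step 3: stack=$ bool H print G  input=do print bool $  — expand G ::= do
step 4: stack=$ bool H print do  input=do print bool $  — match do
step 5: stack=$ bool H print  input=print bool $  — match print
step 6: stack=$ bool H  input=bool $  — expand H ::= λ
step 7: stack=$ bool  input=bool $  — match bool
Accept reached after 7 steps.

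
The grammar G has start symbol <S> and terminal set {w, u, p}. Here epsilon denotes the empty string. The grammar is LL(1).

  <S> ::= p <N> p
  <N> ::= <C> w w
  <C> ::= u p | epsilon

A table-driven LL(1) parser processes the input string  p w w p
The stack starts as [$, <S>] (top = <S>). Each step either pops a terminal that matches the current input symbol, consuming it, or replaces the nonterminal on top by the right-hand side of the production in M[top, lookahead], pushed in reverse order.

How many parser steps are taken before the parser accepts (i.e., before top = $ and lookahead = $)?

step 1: stack=$ <S>  input=p w w p $  — expand <S> ::= p <N> p
step 2: stack=$ p <N> p  input=p w w p $  — match p
step 3: stack=$ p <N>  input=w w p $  — expand <N> ::= <C> w w
step 4: stack=$ p w w <C>  input=w w p $  — expand <C> ::= epsilon
step 5: stack=$ p w w  input=w w p $  — match w
step 6: stack=$ p w  input=w p $  — match w
step 7: stack=$ p  input=p $  — match p
Accept reached after 7 steps.

7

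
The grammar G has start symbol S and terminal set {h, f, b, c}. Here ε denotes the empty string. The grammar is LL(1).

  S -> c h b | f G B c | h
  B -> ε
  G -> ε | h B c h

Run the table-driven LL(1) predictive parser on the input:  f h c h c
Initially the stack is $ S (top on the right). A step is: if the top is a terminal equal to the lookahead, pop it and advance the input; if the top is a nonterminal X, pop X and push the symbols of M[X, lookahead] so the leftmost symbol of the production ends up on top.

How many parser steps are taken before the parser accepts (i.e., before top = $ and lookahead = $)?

9

     Stack          Input        Action
  1  $ S            f h c h c $  expand S -> f G B c
  2  $ c B G f      f h c h c $  match f
  3  $ c B G        h c h c $    expand G -> h B c h
  4  $ c B h c B h  h c h c $    match h
  5  $ c B h c B    c h c $      expand B -> ε
  6  $ c B h c      c h c $      match c
  7  $ c B h        h c $        match h
  8  $ c B          c $          expand B -> ε
  9  $ c            c $          match c
Accept reached after 9 steps.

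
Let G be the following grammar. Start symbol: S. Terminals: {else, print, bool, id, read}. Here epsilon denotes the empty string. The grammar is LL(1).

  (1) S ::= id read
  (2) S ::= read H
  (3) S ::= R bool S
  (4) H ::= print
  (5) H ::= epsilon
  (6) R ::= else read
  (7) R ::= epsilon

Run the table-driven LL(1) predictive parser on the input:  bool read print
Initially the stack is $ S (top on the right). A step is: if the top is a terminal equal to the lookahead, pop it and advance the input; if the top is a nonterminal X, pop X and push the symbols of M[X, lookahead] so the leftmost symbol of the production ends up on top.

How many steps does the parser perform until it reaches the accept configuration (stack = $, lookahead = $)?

7

     Stack       Input              Action
  1  $ S         bool read print $  expand S ::= R bool S
  2  $ S bool R  bool read print $  expand R ::= epsilon
  3  $ S bool    bool read print $  match bool
  4  $ S         read print $       expand S ::= read H
  5  $ H read    read print $       match read
  6  $ H         print $            expand H ::= print
  7  $ print     print $            match print
Accept reached after 7 steps.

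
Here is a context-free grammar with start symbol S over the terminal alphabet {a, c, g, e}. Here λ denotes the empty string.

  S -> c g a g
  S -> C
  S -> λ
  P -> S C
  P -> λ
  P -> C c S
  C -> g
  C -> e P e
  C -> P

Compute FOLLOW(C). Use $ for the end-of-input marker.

FIRST(S): from S->c g a g we get {c}; from S->C we get {λ, c, e, g}; from S->λ we get {λ}. So FIRST(S) = {λ, c, e, g}.
FIRST(P): from P->S C we get {λ, c, e, g}; from P->λ we get {λ}; from P->C c S we get {c, e, g}. So FIRST(P) = {λ, c, e, g}.
FIRST(C): from C->g we get {g}; from C->e P e we get {e}; from C->P we get {λ, c, e, g}. So FIRST(C) = {λ, c, e, g}.
FOLLOW(S) includes $ since S is the start symbol.
FOLLOW(S): in P->S C, S is followed by C with FIRST {λ, c, e, g}; in P->S C, the suffix after S is nullable, so FOLLOW(S) ⊇ FOLLOW(P) = {$, c, e, g}; in P->C c S, the suffix after S is empty, so FOLLOW(S) ⊇ FOLLOW(P) = {$, c, e, g}. Thus FOLLOW(S) = {$, c, e, g}.
FOLLOW(P): in C->e P e, P is followed by e with FIRST {e}; in C->P, the suffix after P is empty, so FOLLOW(P) ⊇ FOLLOW(C) = {$, c, e, g}. Thus FOLLOW(P) = {$, c, e, g}.
FOLLOW(C): in S->C, the suffix after C is empty, so FOLLOW(C) ⊇ FOLLOW(S) = {$, c, e, g}; in P->S C, the suffix after C is empty, so FOLLOW(C) ⊇ FOLLOW(P) = {$, c, e, g}; in P->C c S, C is followed by c S with FIRST {c}. Thus FOLLOW(C) = {$, c, e, g}.

{$, c, e, g}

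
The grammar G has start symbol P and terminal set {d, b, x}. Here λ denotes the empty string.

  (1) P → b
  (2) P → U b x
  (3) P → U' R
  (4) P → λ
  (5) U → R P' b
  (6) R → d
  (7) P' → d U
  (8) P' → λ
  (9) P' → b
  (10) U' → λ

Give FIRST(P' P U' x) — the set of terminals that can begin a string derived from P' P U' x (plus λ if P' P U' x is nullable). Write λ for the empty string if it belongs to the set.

FIRST(R): from R→d we get {d}. So FIRST(R) = {d}.
FIRST(P'): from P'→d U we get {d}; from P'→λ we get {λ}; from P'→b we get {b}. So FIRST(P') = {λ, b, d}.
FIRST(U'): from U'→λ we get {λ}. So FIRST(U') = {λ}.
FIRST(U): from U→R P' b we get {d}. So FIRST(U) = {d}.
FIRST(P): from P→b we get {b}; from P→U b x we get {d}; from P→U' R we get {d}; from P→λ we get {λ}. So FIRST(P) = {λ, b, d}.
FIRST(P' P U' x): take FIRST of each symbol in turn, carrying on past any symbol whose FIRST contains λ; result {b, d, x}.

{b, d, x}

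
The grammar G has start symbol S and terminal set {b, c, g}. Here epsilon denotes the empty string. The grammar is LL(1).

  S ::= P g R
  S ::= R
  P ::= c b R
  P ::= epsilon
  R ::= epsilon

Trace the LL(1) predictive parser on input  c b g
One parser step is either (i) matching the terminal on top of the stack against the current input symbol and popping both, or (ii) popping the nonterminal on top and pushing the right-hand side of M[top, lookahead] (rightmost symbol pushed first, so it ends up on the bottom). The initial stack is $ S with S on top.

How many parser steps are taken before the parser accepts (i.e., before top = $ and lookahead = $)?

7

     Stack        Input    Action
  1  $ S          c b g $  expand S ::= P g R
  2  $ R g P      c b g $  expand P ::= c b R
  3  $ R g R b c  c b g $  match c
  4  $ R g R b    b g $    match b
  5  $ R g R      g $      expand R ::= epsilon
  6  $ R g        g $      match g
  7  $ R          $        expand R ::= epsilon
Accept reached after 7 steps.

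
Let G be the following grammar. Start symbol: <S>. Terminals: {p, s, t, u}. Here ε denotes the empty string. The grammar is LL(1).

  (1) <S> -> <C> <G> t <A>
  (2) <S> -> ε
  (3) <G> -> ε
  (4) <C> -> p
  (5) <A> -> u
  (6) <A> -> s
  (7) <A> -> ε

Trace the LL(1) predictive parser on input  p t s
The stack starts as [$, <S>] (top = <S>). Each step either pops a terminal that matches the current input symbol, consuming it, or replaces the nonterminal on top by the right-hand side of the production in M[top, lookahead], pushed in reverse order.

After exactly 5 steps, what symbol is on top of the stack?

     Stack            Input    Action
  1  $ <S>            p t s $  expand <S> -> <C> <G> t <A>
  2  $ <A> t <G> <C>  p t s $  expand <C> -> p
  3  $ <A> t <G> p    p t s $  match p
  4  $ <A> t <G>      t s $    expand <G> -> ε
  5  $ <A> t          t s $    match t
Stack after step 5: $ <A> (top = <A>).

<A>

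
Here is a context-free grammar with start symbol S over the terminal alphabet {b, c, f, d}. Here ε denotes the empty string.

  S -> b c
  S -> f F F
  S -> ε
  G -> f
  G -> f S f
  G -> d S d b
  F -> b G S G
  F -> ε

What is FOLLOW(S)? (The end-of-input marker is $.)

FIRST(S) = {ε, b, f}
FIRST(G) = {d, f}
FIRST(F) = {ε, b}
FOLLOW(S) includes $ since S is the start symbol.
FOLLOW(S): in G->f S f, S is followed by f with FIRST {f}; in G->d S d b, S is followed by d b with FIRST {d}; in F->b G S G, S is followed by G with FIRST {d, f}. Thus FOLLOW(S) = {$, d, f}.
FOLLOW(F): in S->f F F (occurrence 1), F is followed by F with FIRST {ε, b}; in S->f F F (occurrence 1), the suffix after F is nullable, so FOLLOW(F) ⊇ FOLLOW(S) = {$, d, f}; in S->f F F (occurrence 2), the suffix after F is empty, so FOLLOW(F) ⊇ FOLLOW(S) = {$, d, f}. Thus FOLLOW(F) = {$, b, d, f}.
FOLLOW(G): in F->b G S G (occurrence 1), G is followed by S G with FIRST {b, d, f}; in F->b G S G (occurrence 2), the suffix after G is empty, so FOLLOW(G) ⊇ FOLLOW(F) = {$, b, d, f}. Thus FOLLOW(G) = {$, b, d, f}.

{$, d, f}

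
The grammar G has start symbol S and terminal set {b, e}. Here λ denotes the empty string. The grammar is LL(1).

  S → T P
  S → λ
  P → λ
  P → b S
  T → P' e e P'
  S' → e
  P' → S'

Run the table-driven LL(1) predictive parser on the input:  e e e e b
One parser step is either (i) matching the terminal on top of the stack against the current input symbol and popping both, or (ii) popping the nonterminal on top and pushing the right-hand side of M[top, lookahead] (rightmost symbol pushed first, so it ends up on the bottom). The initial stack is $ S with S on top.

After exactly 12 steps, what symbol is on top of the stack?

step 1: stack=$ S  input=e e e e b $  — expand S → T P
step 2: stack=$ P T  input=e e e e b $  — expand T → P' e e P'
step 3: stack=$ P P' e e P'  input=e e e e b $  — expand P' → S'
step 4: stack=$ P P' e e S'  input=e e e e b $  — expand S' → e
step 5: stack=$ P P' e e e  input=e e e e b $  — match e
step 6: stack=$ P P' e e  input=e e e b $  — match e
step 7: stack=$ P P' e  input=e e b $  — match e
step 8: stack=$ P P'  input=e b $  — expand P' → S'
step 9: stack=$ P S'  input=e b $  — expand S' → e
step 10: stack=$ P e  input=e b $  — match e
step 11: stack=$ P  input=b $  — expand P → b S
step 12: stack=$ S b  input=b $  — match b
Stack after step 12: $ S (top = S).

S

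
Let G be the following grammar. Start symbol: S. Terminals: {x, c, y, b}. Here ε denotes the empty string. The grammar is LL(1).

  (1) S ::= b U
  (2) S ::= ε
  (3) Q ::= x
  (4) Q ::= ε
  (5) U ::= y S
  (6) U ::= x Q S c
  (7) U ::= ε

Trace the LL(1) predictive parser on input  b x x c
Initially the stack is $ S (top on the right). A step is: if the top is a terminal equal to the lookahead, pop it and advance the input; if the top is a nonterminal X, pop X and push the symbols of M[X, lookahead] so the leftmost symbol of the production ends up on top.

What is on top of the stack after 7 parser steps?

step 1: stack=$ S  input=b x x c $  — expand S ::= b U
step 2: stack=$ U b  input=b x x c $  — match b
step 3: stack=$ U  input=x x c $  — expand U ::= x Q S c
step 4: stack=$ c S Q x  input=x x c $  — match x
step 5: stack=$ c S Q  input=x c $  — expand Q ::= x
step 6: stack=$ c S x  input=x c $  — match x
step 7: stack=$ c S  input=c $  — expand S ::= ε
Stack after step 7: $ c (top = c).

c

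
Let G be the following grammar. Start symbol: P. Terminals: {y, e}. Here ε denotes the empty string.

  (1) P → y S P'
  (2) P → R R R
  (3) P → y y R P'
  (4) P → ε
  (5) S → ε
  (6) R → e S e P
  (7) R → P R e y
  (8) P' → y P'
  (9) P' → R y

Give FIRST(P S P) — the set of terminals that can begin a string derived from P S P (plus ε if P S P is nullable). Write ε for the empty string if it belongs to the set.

FIRST(S) = {ε}
FIRST(P) = {ε, e, y}  (via R R R)
FIRST(R) = {e, y}  (via P R e y)
FIRST(P') = {e, y}  (via R y)
FIRST(P S P): take FIRST of each symbol in turn, carrying on past any symbol whose FIRST contains ε; result {ε, e, y}.

{ε, e, y}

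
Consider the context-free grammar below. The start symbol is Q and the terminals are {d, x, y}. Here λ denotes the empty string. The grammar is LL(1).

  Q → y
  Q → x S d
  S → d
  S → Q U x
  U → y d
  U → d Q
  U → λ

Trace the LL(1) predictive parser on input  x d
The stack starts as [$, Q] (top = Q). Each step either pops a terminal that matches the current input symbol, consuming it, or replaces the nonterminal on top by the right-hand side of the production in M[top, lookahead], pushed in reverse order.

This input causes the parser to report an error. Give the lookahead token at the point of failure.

$

step 1: stack=$ Q  input=x d $  — expand Q → x S d
step 2: stack=$ d S x  input=x d $  — match x
step 3: stack=$ d S  input=d $  — expand S → d
step 4: stack=$ d d  input=d $  — match d
step 5: stack=$ d  input=$  — error: top is terminal d but lookahead is $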